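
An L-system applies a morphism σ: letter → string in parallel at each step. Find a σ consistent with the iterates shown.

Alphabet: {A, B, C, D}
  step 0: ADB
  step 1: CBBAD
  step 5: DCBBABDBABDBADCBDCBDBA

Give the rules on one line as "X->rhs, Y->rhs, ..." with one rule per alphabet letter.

  step 0 ⇒ step 1: ADB ⇒ CB·BA·D
    A ↦ CB
    B ↦ D
    D ↦ BA
    C ↦ B  (constrained at step 1)

A->CB, B->D, C->B, D->BA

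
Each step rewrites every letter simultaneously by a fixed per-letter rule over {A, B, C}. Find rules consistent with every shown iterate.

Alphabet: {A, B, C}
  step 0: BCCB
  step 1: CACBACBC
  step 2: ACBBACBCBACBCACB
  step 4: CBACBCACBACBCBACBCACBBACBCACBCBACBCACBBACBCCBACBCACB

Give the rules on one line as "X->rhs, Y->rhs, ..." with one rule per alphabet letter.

  step 1 ⇒ step 2: CACBACBC ⇒ ACB·B·ACB·C·B·ACB·C·ACB
    A ↦ B
    B ↦ C
    C ↦ ACB

A->B, B->C, C->ACB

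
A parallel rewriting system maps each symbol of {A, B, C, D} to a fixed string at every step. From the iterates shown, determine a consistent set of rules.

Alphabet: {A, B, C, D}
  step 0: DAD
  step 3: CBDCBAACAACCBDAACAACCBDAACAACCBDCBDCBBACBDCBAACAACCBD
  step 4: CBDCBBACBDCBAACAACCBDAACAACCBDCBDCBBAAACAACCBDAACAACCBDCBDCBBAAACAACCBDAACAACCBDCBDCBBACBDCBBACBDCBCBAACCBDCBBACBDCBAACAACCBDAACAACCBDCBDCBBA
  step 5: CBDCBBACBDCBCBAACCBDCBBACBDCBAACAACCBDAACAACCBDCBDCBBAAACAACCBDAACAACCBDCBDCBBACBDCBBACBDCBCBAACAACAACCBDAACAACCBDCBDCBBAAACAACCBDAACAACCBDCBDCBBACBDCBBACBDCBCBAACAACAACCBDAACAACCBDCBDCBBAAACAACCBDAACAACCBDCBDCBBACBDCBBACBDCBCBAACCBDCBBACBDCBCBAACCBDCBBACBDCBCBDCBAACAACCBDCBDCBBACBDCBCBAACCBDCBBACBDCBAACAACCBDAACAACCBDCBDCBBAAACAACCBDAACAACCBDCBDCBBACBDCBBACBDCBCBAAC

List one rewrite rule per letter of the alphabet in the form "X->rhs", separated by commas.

  step 4 ⇒ step 5: CBDCBBACBDCBAACAACCBDAACAACCBDCBDCBBAAACAACCBDAACAACCBDCBDCBBAAACAACCBDAACAACCBDCBDCBBACBDCBBACBDCBCBAACCBDCBBACBDCBAACAACCBDAACAACCBDCBDCBBA ⇒ CBD·CB·BA·CBD·CB·CB·AAC·CBD·CB·BA·CBD·CB·AAC·AAC·CBD·AAC·AAC·CBD·CBD·CB·BA·AAC·AAC·CBD·AAC·AAC·CBD·CBD·CB·BA·CBD·CB·BA·CBD·CB·CB·AAC·AAC·AAC·CBD·AAC·AAC·CBD·CBD·CB·BA·AAC·AAC·CBD·AAC·AAC·CBD·CBD·CB·BA·CBD·CB·BA·CBD·CB·CB·AAC·AAC·AAC·CBD·AAC·AAC·CBD·CBD·CB·BA·AAC·AAC·CBD·AAC·AAC·CBD·CBD·CB·BA·CBD·CB·BA·CBD·CB·CB·AAC·CBD·CB·BA·CBD·CB·CB·AAC·CBD·CB·BA·CBD·CB·CBD·CB·AAC·AAC·CBD·CBD·CB·BA·CBD·CB·CB·AAC·CBD·CB·BA·CBD·CB·AAC·AAC·CBD·AAC·AAC·CBD·CBD·CB·BA·AAC·AAC·CBD·AAC·AAC·CBD·CBD·CB·BA·CBD·CB·BA·CBD·CB·CB·AAC
    A ↦ AAC
    B ↦ CB
    C ↦ CBD
    D ↦ BA

A->AAC, B->CB, C->CBD, D->BA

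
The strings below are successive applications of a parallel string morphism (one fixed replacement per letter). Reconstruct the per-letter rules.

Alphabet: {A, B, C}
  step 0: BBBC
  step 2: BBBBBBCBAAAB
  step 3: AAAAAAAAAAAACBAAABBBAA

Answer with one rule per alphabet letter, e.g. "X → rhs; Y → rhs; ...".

  step 2 ⇒ step 3: BBBBBBCBAAAB ⇒ AA·AA·AA·AA·AA·AA·CBA·AA·B·B·B·AA
    A ↦ B
    B ↦ AA
    C ↦ CBA

A->B, B->AA, C->CBA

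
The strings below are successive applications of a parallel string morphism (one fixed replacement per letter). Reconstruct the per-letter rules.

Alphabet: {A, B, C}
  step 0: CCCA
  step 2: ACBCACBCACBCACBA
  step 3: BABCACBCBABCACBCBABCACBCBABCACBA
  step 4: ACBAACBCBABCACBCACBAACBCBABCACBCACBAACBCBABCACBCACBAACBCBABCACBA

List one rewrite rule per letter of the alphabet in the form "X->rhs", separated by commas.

  step 3 ⇒ step 4: BABCACBCBABCACBCBABCACBCBABCACBA ⇒ AC·BA·AC·BC·BA·BC·AC·BC·AC·BA·AC·BC·BA·BC·AC·BC·AC·BA·AC·BC·BA·BC·AC·BC·AC·BA·AC·BC·BA·BC·AC·BA
    A ↦ BA
    B ↦ AC
    C ↦ BC

A->BA, B->AC, C->BC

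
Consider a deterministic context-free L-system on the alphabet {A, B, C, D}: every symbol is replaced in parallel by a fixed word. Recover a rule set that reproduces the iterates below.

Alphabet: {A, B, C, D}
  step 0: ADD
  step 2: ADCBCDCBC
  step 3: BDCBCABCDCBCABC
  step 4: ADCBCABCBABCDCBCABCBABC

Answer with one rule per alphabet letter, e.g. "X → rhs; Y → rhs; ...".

  step 3 ⇒ step 4: BDCBCABCDCBCABC ⇒ A·DC·BC·A·BC·B·A·BC·DC·BC·A·BC·B·A·BC
    A ↦ B
    B ↦ A
    C ↦ BC
    D ↦ DC

A->B, B->A, C->BC, D->DC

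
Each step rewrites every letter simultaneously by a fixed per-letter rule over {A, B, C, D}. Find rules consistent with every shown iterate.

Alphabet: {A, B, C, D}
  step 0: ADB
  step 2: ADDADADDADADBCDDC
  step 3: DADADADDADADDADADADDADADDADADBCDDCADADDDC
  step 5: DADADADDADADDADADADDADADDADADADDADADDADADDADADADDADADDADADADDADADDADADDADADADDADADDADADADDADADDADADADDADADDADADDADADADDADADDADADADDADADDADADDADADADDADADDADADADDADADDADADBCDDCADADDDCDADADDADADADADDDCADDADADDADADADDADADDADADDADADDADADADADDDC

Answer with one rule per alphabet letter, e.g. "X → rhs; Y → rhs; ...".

A->DAD, B->BC, C->DDC, D->AD

  step 2 ⇒ step 3: ADDADADDADADBCDDC ⇒ DAD·AD·AD·DAD·AD·DAD·AD·AD·DAD·AD·DAD·AD·BC·DDC·AD·AD·DDC
    A ↦ DAD
    B ↦ BC
    C ↦ DDC
    D ↦ AD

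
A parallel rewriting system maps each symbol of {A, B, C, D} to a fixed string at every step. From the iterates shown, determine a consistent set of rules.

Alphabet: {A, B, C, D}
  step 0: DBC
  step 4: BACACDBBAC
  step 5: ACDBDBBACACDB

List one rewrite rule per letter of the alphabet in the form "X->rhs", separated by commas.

  step 4 ⇒ step 5: BACACDBBAC ⇒ AC·D·B·D·B·B·AC·AC·D·B
    A ↦ D
    B ↦ AC
    C ↦ B
    D ↦ B

A->D, B->AC, C->B, D->B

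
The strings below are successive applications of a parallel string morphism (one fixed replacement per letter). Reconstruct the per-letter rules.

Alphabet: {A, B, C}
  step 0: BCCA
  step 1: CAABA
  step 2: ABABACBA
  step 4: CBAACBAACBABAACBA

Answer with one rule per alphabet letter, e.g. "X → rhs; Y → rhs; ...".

A->BA, B->C, C->A

  step 1 ⇒ step 2: CAABA ⇒ A·BA·BA·C·BA
    A ↦ BA
    B ↦ C
    C ↦ A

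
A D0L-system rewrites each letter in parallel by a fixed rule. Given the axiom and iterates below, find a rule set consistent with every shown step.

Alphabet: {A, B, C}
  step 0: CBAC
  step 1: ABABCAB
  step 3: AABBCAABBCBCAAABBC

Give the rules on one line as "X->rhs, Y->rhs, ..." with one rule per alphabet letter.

A->BC, B->A, C->AB

  step 0 ⇒ step 1: CBAC ⇒ AB·A·BC·AB
    A ↦ BC
    B ↦ A
    C ↦ AB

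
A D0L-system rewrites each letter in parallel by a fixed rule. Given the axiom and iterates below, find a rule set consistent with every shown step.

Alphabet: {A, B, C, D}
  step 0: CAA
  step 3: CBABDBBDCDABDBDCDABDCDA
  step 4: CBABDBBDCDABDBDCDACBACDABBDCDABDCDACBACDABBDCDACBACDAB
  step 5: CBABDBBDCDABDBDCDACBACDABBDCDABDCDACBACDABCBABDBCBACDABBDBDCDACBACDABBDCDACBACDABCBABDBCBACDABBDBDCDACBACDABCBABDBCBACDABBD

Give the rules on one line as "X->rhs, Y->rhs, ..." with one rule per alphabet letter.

  step 4 ⇒ step 5: CBABDBBDCDABDBDCDACBACDABBDCDABDCDACBACDABBDCDACBACDAB ⇒ CBA·BD·B·BD·CDA·BD·BD·CDA·CBA·CDA·B·BD·CDA·BD·CDA·CBA·CDA·B·CBA·BD·B·CBA·CDA·B·BD·BD·CDA·CBA·CDA·B·BD·CDA·CBA·CDA·B·CBA·BD·B·CBA·CDA·B·BD·BD·CDA·CBA·CDA·B·CBA·BD·B·CBA·CDA·B·BD
    A ↦ B
    B ↦ BD
    C ↦ CBA
    D ↦ CDA

A->B, B->BD, C->CBA, D->CDA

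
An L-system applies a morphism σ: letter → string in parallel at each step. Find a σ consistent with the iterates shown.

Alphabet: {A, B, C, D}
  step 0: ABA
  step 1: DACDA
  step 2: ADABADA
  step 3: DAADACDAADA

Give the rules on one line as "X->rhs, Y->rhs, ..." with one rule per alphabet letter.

  step 2 ⇒ step 3: ADABADA ⇒ DA·A·DA·C·DA·A·DA
    A ↦ DA
    B ↦ C
    D ↦ A
  step 1 ⇒ step 2: DACDA ⇒ A·DA·B·A·DA
    C ↦ B

A->DA, B->C, C->B, D->A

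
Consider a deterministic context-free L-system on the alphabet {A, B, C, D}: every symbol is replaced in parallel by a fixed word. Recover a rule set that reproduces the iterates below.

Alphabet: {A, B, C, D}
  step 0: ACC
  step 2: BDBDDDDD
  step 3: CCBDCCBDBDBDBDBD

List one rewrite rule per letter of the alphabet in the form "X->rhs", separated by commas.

  step 2 ⇒ step 3: BDBDDDDD ⇒ CC·BD·CC·BD·BD·BD·BD·BD
    B ↦ CC
    D ↦ BD
    A ↦ DD  (constrained at step 0)
    C ↦ A  (constrained at step 0)

A->DD, B->CC, C->A, D->BD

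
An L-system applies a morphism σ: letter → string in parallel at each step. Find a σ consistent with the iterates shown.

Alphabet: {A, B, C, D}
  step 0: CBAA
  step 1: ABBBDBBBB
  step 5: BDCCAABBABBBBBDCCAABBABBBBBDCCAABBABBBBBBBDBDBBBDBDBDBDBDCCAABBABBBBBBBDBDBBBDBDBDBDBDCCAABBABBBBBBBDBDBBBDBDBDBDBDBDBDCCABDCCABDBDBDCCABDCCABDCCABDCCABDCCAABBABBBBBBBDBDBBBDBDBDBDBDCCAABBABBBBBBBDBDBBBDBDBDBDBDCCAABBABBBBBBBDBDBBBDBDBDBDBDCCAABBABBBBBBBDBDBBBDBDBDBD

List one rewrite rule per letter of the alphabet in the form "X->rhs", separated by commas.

A->BB, B->BD, C->ABB, D->CCA

  step 0 ⇒ step 1: CBAA ⇒ ABB·BD·BB·BB
    A ↦ BB
    B ↦ BD
    C ↦ ABB
    D ↦ CCA  (constrained at step 1)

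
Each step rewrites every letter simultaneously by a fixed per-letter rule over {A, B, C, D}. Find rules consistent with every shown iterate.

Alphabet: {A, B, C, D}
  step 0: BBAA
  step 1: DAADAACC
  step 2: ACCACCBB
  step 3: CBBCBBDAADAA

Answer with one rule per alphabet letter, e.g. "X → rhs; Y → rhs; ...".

  step 2 ⇒ step 3: ACCACCBB ⇒ C·B·B·C·B·B·DAA·DAA
    A ↦ C
    B ↦ DAA
    C ↦ B
  step 1 ⇒ step 2: DAADAACC ⇒ A·C·C·A·C·C·B·B
    D ↦ A

A->C, B->DAA, C->B, D->A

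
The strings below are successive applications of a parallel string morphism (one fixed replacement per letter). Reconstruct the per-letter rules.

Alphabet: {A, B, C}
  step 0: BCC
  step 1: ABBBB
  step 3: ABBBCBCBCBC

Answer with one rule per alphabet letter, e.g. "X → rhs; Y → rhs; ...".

A->BC, B->A, C->BB

  step 0 ⇒ step 1: BCC ⇒ A·BB·BB
    B ↦ A
    C ↦ BB
    A ↦ BC  (constrained at step 1)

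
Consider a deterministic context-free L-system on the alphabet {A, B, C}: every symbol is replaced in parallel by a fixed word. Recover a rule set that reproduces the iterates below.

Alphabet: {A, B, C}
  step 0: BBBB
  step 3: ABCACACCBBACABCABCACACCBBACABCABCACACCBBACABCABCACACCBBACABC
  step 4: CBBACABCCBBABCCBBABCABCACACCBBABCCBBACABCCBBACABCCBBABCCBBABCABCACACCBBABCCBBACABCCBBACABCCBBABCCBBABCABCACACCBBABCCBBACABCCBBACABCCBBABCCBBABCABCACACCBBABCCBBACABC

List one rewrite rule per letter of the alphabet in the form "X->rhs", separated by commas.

  step 3 ⇒ step 4: ABCACACCBBACABCABCACACCBBACABCABCACACCBBACABCABCACACCBBACABC ⇒ CBB·AC·ABC·CBB·ABC·CBB·ABC·ABC·AC·AC·CBB·ABC·CBB·AC·ABC·CBB·AC·ABC·CBB·ABC·CBB·ABC·ABC·AC·AC·CBB·ABC·CBB·AC·ABC·CBB·AC·ABC·CBB·ABC·CBB·ABC·ABC·AC·AC·CBB·ABC·CBB·AC·ABC·CBB·AC·ABC·CBB·ABC·CBB·ABC·ABC·AC·AC·CBB·ABC·CBB·AC·ABC
    A ↦ CBB
    B ↦ AC
    C ↦ ABC

A->CBB, B->AC, C->ABC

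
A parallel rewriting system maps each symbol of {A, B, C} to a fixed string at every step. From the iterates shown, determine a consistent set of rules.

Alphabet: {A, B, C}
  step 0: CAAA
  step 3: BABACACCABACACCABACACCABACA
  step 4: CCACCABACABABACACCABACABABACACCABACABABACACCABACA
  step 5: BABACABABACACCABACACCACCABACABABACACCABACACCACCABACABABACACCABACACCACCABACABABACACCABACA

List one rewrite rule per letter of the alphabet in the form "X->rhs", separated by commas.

A->CA, B->C, C->BA

  step 4 ⇒ step 5: CCACCABACABABACACCABACABABACACCABACABABACACCABACA ⇒ BA·BA·CA·BA·BA·CA·C·CA·BA·CA·C·CA·C·CA·BA·CA·BA·BA·CA·C·CA·BA·CA·C·CA·C·CA·BA·CA·BA·BA·CA·C·CA·BA·CA·C·CA·C·CA·BA·CA·BA·BA·CA·C·CA·BA·CA
    A ↦ CA
    B ↦ C
    C ↦ BA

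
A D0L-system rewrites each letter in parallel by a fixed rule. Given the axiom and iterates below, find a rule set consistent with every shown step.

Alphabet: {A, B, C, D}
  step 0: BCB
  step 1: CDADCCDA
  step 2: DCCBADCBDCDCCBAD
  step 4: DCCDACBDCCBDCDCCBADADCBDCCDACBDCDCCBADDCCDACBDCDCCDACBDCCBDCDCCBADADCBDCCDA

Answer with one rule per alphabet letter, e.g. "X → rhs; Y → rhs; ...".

  step 1 ⇒ step 2: CDADCCDA ⇒ DC·CB·AD·CB·DC·DC·CB·AD
    A ↦ AD
    C ↦ DC
    D ↦ CB
  step 0 ⇒ step 1: BCB ⇒ CDA·DC·CDA
    B ↦ CDA

A->AD, B->CDA, C->DC, D->CB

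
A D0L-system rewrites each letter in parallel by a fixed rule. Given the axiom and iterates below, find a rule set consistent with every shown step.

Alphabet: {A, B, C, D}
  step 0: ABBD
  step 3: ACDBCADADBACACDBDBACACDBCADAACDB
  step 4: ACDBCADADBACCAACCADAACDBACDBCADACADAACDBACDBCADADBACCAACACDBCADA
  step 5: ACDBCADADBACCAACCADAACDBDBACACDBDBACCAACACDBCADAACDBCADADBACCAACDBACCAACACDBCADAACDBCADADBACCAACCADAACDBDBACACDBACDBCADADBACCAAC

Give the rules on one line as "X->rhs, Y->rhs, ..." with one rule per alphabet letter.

  step 4 ⇒ step 5: ACDBCADADBACCAACCADAACDBACDBCADACADAACDBACDBCADADBACCAACACDBCADA ⇒ AC·DB·CA·DA·DB·AC·CA·AC·CA·DA·AC·DB·DB·AC·AC·DB·DB·AC·CA·AC·AC·DB·CA·DA·AC·DB·CA·DA·DB·AC·CA·AC·DB·AC·CA·AC·AC·DB·CA·DA·AC·DB·CA·DA·DB·AC·CA·AC·CA·DA·AC·DB·DB·AC·AC·DB·AC·DB·CA·DA·DB·AC·CA·AC
    A ↦ AC
    B ↦ DA
    C ↦ DB
    D ↦ CA

A->AC, B->DA, C->DB, D->CA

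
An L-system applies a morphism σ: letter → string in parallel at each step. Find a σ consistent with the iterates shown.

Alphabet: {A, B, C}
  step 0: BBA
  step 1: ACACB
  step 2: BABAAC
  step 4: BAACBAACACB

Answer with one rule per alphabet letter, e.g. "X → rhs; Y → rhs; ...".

A->B, B->AC, C->A

  step 1 ⇒ step 2: ACACB ⇒ B·A·B·A·AC
    A ↦ B
    B ↦ AC
    C ↦ A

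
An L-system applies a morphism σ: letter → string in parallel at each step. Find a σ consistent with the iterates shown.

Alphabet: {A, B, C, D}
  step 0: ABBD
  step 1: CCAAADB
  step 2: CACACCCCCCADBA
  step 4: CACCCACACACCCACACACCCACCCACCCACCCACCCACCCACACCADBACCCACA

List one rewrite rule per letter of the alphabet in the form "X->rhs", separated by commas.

  step 1 ⇒ step 2: CCAAADB ⇒ CA·CA·CC·CC·CC·ADB·A
    A ↦ CC
    B ↦ A
    C ↦ CA
    D ↦ ADB

A->CC, B->A, C->CA, D->ADB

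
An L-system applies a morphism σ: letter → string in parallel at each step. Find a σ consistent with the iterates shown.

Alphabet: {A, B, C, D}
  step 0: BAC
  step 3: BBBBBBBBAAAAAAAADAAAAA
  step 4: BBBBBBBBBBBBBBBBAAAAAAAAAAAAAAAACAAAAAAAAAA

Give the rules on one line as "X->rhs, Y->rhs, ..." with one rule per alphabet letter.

A->AA, B->BB, C->DA, D->C

  step 3 ⇒ step 4: BBBBBBBBAAAAAAAADAAAAA ⇒ BB·BB·BB·BB·BB·BB·BB·BB·AA·AA·AA·AA·AA·AA·AA·AA·C·AA·AA·AA·AA·AA
    A ↦ AA
    B ↦ BB
    D ↦ C
    C ↦ DA  (constrained at step 0)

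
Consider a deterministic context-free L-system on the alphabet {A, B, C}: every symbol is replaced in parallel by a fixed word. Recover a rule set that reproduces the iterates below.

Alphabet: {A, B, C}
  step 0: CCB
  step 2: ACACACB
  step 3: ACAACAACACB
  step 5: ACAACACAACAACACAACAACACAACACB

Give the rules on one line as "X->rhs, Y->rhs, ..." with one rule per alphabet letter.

  step 2 ⇒ step 3: ACACACB ⇒ AC·A·AC·A·AC·A·CB
    A ↦ AC
    B ↦ CB
    C ↦ A

A->AC, B->CB, C->A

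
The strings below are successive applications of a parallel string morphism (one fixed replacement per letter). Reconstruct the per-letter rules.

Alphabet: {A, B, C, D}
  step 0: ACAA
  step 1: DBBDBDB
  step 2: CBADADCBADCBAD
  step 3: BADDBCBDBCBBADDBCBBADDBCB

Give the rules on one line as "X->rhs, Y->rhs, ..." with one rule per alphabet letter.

  step 2 ⇒ step 3: CBADADCBADCBAD ⇒ B·AD·DB·CB·DB·CB·B·AD·DB·CB·B·AD·DB·CB
    A ↦ DB
    B ↦ AD
    C ↦ B
    D ↦ CB

A->DB, B->AD, C->B, D->CB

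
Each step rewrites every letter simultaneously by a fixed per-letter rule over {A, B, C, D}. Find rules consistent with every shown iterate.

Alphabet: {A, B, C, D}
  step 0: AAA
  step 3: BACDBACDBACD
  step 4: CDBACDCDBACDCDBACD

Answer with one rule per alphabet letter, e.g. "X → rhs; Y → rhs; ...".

  step 3 ⇒ step 4: BACDBACDBACD ⇒ C·D·BA·CD·C·D·BA·CD·C·D·BA·CD
    A ↦ D
    B ↦ C
    C ↦ BA
    D ↦ CD

A->D, B->C, C->BA, D->CD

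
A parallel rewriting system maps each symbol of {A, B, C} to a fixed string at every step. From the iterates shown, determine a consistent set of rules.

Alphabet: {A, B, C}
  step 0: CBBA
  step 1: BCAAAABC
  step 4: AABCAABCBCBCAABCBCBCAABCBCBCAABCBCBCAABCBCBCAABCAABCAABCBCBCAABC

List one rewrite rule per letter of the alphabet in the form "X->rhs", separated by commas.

A->BC, B->AA, C->BC

  step 0 ⇒ step 1: CBBA ⇒ BC·AA·AA·BC
    A ↦ BC
    B ↦ AA
    C ↦ BC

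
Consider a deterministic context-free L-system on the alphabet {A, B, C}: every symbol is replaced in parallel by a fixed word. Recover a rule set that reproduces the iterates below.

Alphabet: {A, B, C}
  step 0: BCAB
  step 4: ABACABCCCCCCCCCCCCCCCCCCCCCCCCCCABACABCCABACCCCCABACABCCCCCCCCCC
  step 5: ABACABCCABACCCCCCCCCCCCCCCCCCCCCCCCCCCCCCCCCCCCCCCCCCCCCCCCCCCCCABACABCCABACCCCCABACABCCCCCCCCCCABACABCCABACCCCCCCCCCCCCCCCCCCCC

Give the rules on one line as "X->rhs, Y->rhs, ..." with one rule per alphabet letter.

A->AB, B->AC, C->CC

  step 4 ⇒ step 5: ABACABCCCCCCCCCCCCCCCCCCCCCCCCCCABACABCCABACCCCCABACABCCCCCCCCCC ⇒ AB·AC·AB·CC·AB·AC·CC·CC·CC·CC·CC·CC·CC·CC·CC·CC·CC·CC·CC·CC·CC·CC·CC·CC·CC·CC·CC·CC·CC·CC·CC·CC·AB·AC·AB·CC·AB·AC·CC·CC·AB·AC·AB·CC·CC·CC·CC·CC·AB·AC·AB·CC·AB·AC·CC·CC·CC·CC·CC·CC·CC·CC·CC·CC
    A ↦ AB
    B ↦ AC
    C ↦ CC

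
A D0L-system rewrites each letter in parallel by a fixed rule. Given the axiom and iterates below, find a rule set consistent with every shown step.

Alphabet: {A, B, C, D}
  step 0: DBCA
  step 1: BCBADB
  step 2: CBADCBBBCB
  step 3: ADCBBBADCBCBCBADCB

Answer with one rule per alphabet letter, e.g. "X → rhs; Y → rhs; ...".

A->B, B->CB, C->AD, D->B

  step 2 ⇒ step 3: CBADCBBBCB ⇒ AD·CB·B·B·AD·CB·CB·CB·AD·CB
    A ↦ B
    B ↦ CB
    C ↦ AD
    D ↦ B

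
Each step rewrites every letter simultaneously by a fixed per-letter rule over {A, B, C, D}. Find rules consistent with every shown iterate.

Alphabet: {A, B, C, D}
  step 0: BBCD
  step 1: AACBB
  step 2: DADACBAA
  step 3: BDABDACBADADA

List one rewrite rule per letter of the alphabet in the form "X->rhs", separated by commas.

  step 2 ⇒ step 3: DADACBAA ⇒ B·DA·B·DA·CB·A·DA·DA
    A ↦ DA
    B ↦ A
    C ↦ CB
    D ↦ B

A->DA, B->A, C->CB, D->B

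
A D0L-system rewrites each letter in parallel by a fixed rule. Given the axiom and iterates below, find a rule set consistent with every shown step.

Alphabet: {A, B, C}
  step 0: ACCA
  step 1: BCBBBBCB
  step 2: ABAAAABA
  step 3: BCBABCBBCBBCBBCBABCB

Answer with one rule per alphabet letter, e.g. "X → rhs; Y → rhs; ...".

  step 2 ⇒ step 3: ABAAAABA ⇒ BCB·A·BCB·BCB·BCB·BCB·A·BCB
    A ↦ BCB
    B ↦ A
  step 0 ⇒ step 1: ACCA ⇒ BCB·B·B·BCB
    C ↦ B

A->BCB, B->A, C->B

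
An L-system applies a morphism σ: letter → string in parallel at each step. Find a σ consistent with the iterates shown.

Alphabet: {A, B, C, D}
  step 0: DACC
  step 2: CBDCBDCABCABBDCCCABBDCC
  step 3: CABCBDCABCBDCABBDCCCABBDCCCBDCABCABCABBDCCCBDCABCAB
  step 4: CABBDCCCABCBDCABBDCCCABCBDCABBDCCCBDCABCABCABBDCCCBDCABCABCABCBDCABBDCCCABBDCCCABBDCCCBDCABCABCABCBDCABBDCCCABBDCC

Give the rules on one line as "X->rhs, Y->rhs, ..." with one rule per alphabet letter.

A->BDC, B->C, C->CAB, D->BD

  step 3 ⇒ step 4: CABCBDCABCBDCABBDCCCABBDCCCBDCABCABCABBDCCCBDCABCAB ⇒ CAB·BDC·C·CAB·C·BD·CAB·BDC·C·CAB·C·BD·CAB·BDC·C·C·BD·CAB·CAB·CAB·BDC·C·C·BD·CAB·CAB·CAB·C·BD·CAB·BDC·C·CAB·BDC·C·CAB·BDC·C·C·BD·CAB·CAB·CAB·C·BD·CAB·BDC·C·CAB·BDC·C
    A ↦ BDC
    B ↦ C
    C ↦ CAB
    D ↦ BD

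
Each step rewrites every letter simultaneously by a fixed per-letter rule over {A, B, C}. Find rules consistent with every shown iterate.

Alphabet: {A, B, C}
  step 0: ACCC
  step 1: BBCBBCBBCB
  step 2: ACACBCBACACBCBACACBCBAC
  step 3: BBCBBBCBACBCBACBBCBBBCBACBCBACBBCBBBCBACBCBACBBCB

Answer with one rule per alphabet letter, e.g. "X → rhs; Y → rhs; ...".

  step 2 ⇒ step 3: ACACBCBACACBCBACACBCBAC ⇒ B·BCB·B·BCB·AC·BCB·AC·B·BCB·B·BCB·AC·BCB·AC·B·BCB·B·BCB·AC·BCB·AC·B·BCB
    A ↦ B
    B ↦ AC
    C ↦ BCB

A->B, B->AC, C->BCB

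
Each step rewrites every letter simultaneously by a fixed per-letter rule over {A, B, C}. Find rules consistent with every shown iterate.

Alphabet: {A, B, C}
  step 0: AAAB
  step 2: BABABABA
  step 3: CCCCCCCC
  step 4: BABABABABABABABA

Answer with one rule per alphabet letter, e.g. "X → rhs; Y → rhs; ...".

A->C, B->C, C->BA

  step 3 ⇒ step 4: CCCCCCCC ⇒ BA·BA·BA·BA·BA·BA·BA·BA
    C ↦ BA
  step 2 ⇒ step 3: BABABABA ⇒ C·C·C·C·C·C·C·C
    A ↦ C
  step 2 ⇒ step 3: BABABABA ⇒ C·C·C·C·C·C·C·C
    B ↦ C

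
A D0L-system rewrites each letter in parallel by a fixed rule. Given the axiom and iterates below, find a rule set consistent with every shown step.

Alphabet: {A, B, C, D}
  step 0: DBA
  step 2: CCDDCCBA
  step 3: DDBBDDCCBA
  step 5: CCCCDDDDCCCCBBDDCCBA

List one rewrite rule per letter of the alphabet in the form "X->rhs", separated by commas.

  step 2 ⇒ step 3: CCDDCCBA ⇒ D·D·B·B·D·D·CC·BA
    A ↦ BA
    B ↦ CC
    C ↦ D
    D ↦ B

A->BA, B->CC, C->D, D->B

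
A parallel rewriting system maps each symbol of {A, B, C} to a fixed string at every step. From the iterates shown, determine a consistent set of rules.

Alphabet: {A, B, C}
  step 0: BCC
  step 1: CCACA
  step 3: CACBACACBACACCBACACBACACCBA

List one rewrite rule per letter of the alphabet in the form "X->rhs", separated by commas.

A->CBA, B->C, C->CA

  step 0 ⇒ step 1: BCC ⇒ C·CA·CA
    B ↦ C
    C ↦ CA
    A ↦ CBA  (constrained at step 1)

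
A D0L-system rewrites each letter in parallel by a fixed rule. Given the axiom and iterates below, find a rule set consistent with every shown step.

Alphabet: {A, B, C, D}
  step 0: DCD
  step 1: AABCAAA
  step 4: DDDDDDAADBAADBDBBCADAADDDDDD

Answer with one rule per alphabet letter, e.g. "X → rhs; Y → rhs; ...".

  step 0 ⇒ step 1: DCD ⇒ AA·BCA·AA
    C ↦ BCA
    D ↦ AA
    A ↦ D  (constrained at step 1)
    B ↦ DB  (constrained at step 1)

A->D, B->DB, C->BCA, D->AA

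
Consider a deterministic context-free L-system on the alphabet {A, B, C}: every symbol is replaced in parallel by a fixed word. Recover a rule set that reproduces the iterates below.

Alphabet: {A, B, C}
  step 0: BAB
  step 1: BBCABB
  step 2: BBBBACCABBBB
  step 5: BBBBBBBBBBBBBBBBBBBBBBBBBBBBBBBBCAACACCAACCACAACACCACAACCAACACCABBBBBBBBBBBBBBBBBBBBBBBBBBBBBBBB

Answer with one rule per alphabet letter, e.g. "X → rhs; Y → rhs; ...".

  step 1 ⇒ step 2: BBCABB ⇒ BB·BB·AC·CA·BB·BB
    A ↦ CA
    B ↦ BB
    C ↦ AC

A->CA, B->BB, C->AC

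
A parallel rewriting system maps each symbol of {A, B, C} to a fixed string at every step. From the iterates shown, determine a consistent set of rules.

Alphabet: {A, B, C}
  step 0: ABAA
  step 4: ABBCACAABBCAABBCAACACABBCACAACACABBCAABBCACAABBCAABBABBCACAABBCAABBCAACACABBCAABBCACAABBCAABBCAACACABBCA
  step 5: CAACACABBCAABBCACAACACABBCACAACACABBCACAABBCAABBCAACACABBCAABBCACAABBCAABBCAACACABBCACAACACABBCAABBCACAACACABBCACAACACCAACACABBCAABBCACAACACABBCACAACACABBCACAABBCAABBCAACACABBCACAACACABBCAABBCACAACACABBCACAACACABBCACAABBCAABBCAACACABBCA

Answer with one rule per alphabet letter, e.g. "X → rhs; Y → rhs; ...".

A->CA, B->AC, C->ABB

  step 4 ⇒ step 5: ABBCACAABBCAABBCAACACABBCACAACACABBCAABBCACAABBCAABBABBCACAABBCAABBCAACACABBCAABBCACAABBCAABBCAACACABBCA ⇒ CA·AC·AC·ABB·CA·ABB·CA·CA·AC·AC·ABB·CA·CA·AC·AC·ABB·CA·CA·ABB·CA·ABB·CA·AC·AC·ABB·CA·ABB·CA·CA·ABB·CA·ABB·CA·AC·AC·ABB·CA·CA·AC·AC·ABB·CA·ABB·CA·CA·AC·AC·ABB·CA·CA·AC·AC·CA·AC·AC·ABB·CA·ABB·CA·CA·AC·AC·ABB·CA·CA·AC·AC·ABB·CA·CA·ABB·CA·ABB·CA·AC·AC·ABB·CA·CA·AC·AC·ABB·CA·ABB·CA·CA·AC·AC·ABB·CA·CA·AC·AC·ABB·CA·CA·ABB·CA·ABB·CA·AC·AC·ABB·CA
    A ↦ CA
    B ↦ AC
    C ↦ ABB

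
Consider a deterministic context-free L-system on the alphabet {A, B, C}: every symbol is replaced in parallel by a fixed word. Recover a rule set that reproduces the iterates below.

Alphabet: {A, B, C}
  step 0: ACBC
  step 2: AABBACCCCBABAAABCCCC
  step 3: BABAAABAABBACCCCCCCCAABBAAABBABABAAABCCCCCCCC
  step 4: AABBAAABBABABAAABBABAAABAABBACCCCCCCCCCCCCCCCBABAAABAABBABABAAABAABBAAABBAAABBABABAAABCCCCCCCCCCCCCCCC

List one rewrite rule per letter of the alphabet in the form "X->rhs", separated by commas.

A->BA, B->AAB, C->CC

  step 3 ⇒ step 4: BABAAABAABBACCCCCCCCAABBAAABBABABAAABCCCCCCCC ⇒ AAB·BA·AAB·BA·BA·BA·AAB·BA·BA·AAB·AAB·BA·CC·CC·CC·CC·CC·CC·CC·CC·BA·BA·AAB·AAB·BA·BA·BA·AAB·AAB·BA·AAB·BA·AAB·BA·BA·BA·AAB·CC·CC·CC·CC·CC·CC·CC·CC
    A ↦ BA
    B ↦ AAB
    C ↦ CC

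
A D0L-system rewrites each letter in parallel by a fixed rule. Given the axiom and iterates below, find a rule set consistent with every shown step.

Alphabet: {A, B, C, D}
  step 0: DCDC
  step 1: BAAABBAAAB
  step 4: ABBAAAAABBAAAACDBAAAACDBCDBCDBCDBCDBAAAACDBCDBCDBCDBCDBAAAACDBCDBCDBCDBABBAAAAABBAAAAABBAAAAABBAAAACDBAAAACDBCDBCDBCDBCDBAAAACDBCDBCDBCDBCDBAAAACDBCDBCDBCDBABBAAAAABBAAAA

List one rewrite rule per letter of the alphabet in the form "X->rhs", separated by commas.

  step 0 ⇒ step 1: DCDC ⇒ BAA·AB·BAA·AB
    C ↦ AB
    D ↦ BAA
    A ↦ CDB  (constrained at step 1)
    B ↦ AA  (constrained at step 1)

A->CDB, B->AA, C->AB, D->BAA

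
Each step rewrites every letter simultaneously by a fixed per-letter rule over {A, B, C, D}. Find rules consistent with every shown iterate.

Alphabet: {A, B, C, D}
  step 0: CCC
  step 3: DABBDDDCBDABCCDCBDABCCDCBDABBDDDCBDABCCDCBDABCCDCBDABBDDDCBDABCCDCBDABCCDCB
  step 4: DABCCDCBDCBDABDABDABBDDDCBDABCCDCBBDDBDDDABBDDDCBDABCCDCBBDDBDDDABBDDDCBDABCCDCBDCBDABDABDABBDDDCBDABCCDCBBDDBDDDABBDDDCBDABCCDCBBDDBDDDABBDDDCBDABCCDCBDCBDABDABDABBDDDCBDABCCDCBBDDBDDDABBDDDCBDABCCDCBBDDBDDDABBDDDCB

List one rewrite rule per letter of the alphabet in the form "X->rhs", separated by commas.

A->CC, B->DCB, C->BDD, D->DAB

  step 3 ⇒ step 4: DABBDDDCBDABCCDCBDABCCDCBDABBDDDCBDABCCDCBDABCCDCBDABBDDDCBDABCCDCBDABCCDCB ⇒ DAB·CC·DCB·DCB·DAB·DAB·DAB·BDD·DCB·DAB·CC·DCB·BDD·BDD·DAB·BDD·DCB·DAB·CC·DCB·BDD·BDD·DAB·BDD·DCB·DAB·CC·DCB·DCB·DAB·DAB·DAB·BDD·DCB·DAB·CC·DCB·BDD·BDD·DAB·BDD·DCB·DAB·CC·DCB·BDD·BDD·DAB·BDD·DCB·DAB·CC·DCB·DCB·DAB·DAB·DAB·BDD·DCB·DAB·CC·DCB·BDD·BDD·DAB·BDD·DCB·DAB·CC·DCB·BDD·BDD·DAB·BDD·DCB
    A ↦ CC
    B ↦ DCB
    C ↦ BDD
    D ↦ DAB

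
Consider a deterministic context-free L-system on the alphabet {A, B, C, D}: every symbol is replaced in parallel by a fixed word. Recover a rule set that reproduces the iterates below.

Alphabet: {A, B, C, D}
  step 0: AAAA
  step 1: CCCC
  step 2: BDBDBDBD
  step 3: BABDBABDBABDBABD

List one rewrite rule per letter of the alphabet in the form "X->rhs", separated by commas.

  step 2 ⇒ step 3: BDBDBDBD ⇒ BA·BD·BA·BD·BA·BD·BA·BD
    B ↦ BA
    D ↦ BD
  step 0 ⇒ step 1: AAAA ⇒ C·C·C·C
    A ↦ C
  step 1 ⇒ step 2: CCCC ⇒ BD·BD·BD·BD
    C ↦ BD

A->C, B->BA, C->BD, D->BD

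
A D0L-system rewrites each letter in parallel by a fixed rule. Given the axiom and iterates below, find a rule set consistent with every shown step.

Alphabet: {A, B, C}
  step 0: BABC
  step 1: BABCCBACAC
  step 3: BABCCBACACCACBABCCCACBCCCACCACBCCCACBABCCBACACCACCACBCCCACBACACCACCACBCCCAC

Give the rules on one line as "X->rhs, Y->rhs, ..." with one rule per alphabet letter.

  step 0 ⇒ step 1: BABC ⇒ BA·BCC·BA·CAC
    A ↦ BCC
    B ↦ BA
    C ↦ CAC

A->BCC, B->BA, C->CAC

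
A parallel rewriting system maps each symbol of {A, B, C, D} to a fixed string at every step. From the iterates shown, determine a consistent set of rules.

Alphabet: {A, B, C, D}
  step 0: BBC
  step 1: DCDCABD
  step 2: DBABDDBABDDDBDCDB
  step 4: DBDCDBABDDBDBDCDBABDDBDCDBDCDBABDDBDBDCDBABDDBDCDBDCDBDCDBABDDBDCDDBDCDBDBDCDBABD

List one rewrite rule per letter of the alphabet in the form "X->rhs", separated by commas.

  step 1 ⇒ step 2: DCDCABD ⇒ DB·ABD·DB·ABD·DDB·DC·DB
    A ↦ DDB
    B ↦ DC
    C ↦ ABD
    D ↦ DB

A->DDB, B->DC, C->ABD, D->DB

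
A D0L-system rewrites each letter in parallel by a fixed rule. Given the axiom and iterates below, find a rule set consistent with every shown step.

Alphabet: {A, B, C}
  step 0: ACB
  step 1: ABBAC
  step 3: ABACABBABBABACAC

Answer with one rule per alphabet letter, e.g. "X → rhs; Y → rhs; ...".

  step 0 ⇒ step 1: ACB ⇒ AB·B·AC
    A ↦ AB
    B ↦ AC
    C ↦ B

A->AB, B->AC, C->B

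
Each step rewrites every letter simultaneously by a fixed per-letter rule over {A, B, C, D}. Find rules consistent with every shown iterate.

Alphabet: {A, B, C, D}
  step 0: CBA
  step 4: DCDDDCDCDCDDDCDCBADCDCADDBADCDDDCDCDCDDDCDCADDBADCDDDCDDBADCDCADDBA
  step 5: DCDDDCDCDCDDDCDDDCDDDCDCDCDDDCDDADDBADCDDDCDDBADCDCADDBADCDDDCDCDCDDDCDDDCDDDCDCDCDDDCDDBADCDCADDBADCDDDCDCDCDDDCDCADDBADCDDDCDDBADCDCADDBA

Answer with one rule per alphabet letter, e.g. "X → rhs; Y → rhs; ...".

A->BA, B->ADD, C->DD, D->DC

  step 4 ⇒ step 5: DCDDDCDCDCDDDCDCBADCDCADDBADCDDDCDCDCDDDCDCADDBADCDDDCDDBADCDCADDBA ⇒ DC·DD·DC·DC·DC·DD·DC·DD·DC·DD·DC·DC·DC·DD·DC·DD·ADD·BA·DC·DD·DC·DD·BA·DC·DC·ADD·BA·DC·DD·DC·DC·DC·DD·DC·DD·DC·DD·DC·DC·DC·DD·DC·DD·BA·DC·DC·ADD·BA·DC·DD·DC·DC·DC·DD·DC·DC·ADD·BA·DC·DD·DC·DD·BA·DC·DC·ADD·BA
    A ↦ BA
    B ↦ ADD
    C ↦ DD
    D ↦ DC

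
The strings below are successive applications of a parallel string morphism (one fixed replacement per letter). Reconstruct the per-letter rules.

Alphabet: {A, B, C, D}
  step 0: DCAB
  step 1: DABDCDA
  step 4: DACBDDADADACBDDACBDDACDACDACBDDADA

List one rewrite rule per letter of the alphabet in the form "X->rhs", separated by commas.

A->C, B->DA, C->BD, D->DA

  step 0 ⇒ step 1: DCAB ⇒ DA·BD·C·DA
    A ↦ C
    B ↦ DA
    C ↦ BD
    D ↦ DA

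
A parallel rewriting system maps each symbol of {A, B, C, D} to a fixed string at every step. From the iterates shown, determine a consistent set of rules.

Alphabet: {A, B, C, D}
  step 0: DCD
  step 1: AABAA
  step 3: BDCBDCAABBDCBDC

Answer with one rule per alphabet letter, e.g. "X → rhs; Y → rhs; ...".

A->CB, B->DC, C->B, D->AA

  step 0 ⇒ step 1: DCD ⇒ AA·B·AA
    C ↦ B
    D ↦ AA
    A ↦ CB  (constrained at step 1)
    B ↦ DC  (constrained at step 1)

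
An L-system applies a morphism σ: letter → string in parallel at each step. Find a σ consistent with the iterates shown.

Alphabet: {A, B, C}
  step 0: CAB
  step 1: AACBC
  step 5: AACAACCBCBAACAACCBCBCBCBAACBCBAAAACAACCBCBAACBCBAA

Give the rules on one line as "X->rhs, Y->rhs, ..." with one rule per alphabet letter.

  step 0 ⇒ step 1: CAB ⇒ AA·CB·C
    A ↦ CB
    B ↦ C
    C ↦ AA

A->CB, B->C, C->AA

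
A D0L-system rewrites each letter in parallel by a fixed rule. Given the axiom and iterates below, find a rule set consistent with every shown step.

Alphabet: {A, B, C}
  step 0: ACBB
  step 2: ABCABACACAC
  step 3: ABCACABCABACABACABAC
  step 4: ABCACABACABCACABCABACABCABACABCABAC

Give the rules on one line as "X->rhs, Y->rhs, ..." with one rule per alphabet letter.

A->AB, B->C, C->AC

  step 3 ⇒ step 4: ABCACABCABACABACABAC ⇒ AB·C·AC·AB·AC·AB·C·AC·AB·C·AB·AC·AB·C·AB·AC·AB·C·AB·AC
    A ↦ AB
    B ↦ C
    C ↦ AC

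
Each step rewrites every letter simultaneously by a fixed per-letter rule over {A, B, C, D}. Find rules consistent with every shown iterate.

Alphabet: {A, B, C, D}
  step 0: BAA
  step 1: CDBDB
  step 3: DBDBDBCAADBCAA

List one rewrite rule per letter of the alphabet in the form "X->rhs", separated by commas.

A->DB, B->C, C->AA, D->AB

  step 0 ⇒ step 1: BAA ⇒ C·DB·DB
    A ↦ DB
    B ↦ C
    C ↦ AA  (constrained at step 1)
    D ↦ AB  (constrained at step 1)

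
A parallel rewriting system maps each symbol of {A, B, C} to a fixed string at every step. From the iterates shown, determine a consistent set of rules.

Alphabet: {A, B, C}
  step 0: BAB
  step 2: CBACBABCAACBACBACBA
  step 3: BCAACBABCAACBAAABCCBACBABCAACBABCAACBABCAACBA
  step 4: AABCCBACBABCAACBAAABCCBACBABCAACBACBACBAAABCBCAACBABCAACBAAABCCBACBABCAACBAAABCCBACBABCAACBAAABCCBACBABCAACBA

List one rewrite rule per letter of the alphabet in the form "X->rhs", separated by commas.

  step 3 ⇒ step 4: BCAACBABCAACBAAABCCBACBABCAACBABCAACBABCAACBA ⇒ AA·BC·CBA·CBA·BC·AA·CBA·AA·BC·CBA·CBA·BC·AA·CBA·CBA·CBA·AA·BC·BC·AA·CBA·BC·AA·CBA·AA·BC·CBA·CBA·BC·AA·CBA·AA·BC·CBA·CBA·BC·AA·CBA·AA·BC·CBA·CBA·BC·AA·CBA
    A ↦ CBA
    B ↦ AA
    C ↦ BC

A->CBA, B->AA, C->BC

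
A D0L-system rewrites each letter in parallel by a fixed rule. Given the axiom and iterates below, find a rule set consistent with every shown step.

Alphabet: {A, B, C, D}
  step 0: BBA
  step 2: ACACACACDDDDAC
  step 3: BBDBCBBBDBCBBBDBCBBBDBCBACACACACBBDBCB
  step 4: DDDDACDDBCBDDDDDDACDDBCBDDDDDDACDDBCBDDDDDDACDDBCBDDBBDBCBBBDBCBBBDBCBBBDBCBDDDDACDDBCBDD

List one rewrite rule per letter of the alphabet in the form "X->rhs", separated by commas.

A->BBD, B->DD, C->BCB, D->AC

  step 3 ⇒ step 4: BBDBCBBBDBCBBBDBCBBBDBCBACACACACBBDBCB ⇒ DD·DD·AC·DD·BCB·DD·DD·DD·AC·DD·BCB·DD·DD·DD·AC·DD·BCB·DD·DD·DD·AC·DD·BCB·DD·BBD·BCB·BBD·BCB·BBD·BCB·BBD·BCB·DD·DD·AC·DD·BCB·DD
    A ↦ BBD
    B ↦ DD
    C ↦ BCB
    D ↦ AC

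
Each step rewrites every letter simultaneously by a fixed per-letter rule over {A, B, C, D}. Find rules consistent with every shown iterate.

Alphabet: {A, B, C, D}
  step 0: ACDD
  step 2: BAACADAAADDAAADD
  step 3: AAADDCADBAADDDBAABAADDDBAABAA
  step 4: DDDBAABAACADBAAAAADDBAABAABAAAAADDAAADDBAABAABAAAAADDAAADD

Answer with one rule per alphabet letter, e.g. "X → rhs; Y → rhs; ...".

A->D, B->AAA, C->CA, D->BAA

  step 3 ⇒ step 4: AAADDCADBAADDDBAABAADDDBAABAA ⇒ D·D·D·BAA·BAA·CA·D·BAA·AAA·D·D·BAA·BAA·BAA·AAA·D·D·AAA·D·D·BAA·BAA·BAA·AAA·D·D·AAA·D·D
    A ↦ D
    B ↦ AAA
    C ↦ CA
    D ↦ BAA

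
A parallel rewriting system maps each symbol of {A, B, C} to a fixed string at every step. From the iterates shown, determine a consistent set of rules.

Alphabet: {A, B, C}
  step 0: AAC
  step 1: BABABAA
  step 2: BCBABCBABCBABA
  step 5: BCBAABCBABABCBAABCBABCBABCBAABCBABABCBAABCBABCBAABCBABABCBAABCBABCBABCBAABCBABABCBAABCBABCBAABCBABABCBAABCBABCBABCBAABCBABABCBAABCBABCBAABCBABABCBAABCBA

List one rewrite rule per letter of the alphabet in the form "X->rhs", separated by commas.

  step 1 ⇒ step 2: BABABAA ⇒ BC·BA·BC·BA·BC·BA·BA
    A ↦ BA
    B ↦ BC
  step 0 ⇒ step 1: AAC ⇒ BA·BA·BAA
    C ↦ BAA

A->BA, B->BC, C->BAA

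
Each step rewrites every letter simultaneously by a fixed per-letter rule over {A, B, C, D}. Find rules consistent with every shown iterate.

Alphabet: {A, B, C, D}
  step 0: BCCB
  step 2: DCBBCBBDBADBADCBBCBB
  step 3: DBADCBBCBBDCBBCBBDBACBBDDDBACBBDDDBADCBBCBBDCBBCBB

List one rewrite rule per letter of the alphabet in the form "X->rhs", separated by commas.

  step 2 ⇒ step 3: DCBBCBBDBADBADCBBCBB ⇒ DBA·D·CBB·CBB·D·CBB·CBB·DBA·CBB·DD·DBA·CBB·DD·DBA·D·CBB·CBB·D·CBB·CBB
    A ↦ DD
    B ↦ CBB
    C ↦ D
    D ↦ DBA

A->DD, B->CBB, C->D, D->DBA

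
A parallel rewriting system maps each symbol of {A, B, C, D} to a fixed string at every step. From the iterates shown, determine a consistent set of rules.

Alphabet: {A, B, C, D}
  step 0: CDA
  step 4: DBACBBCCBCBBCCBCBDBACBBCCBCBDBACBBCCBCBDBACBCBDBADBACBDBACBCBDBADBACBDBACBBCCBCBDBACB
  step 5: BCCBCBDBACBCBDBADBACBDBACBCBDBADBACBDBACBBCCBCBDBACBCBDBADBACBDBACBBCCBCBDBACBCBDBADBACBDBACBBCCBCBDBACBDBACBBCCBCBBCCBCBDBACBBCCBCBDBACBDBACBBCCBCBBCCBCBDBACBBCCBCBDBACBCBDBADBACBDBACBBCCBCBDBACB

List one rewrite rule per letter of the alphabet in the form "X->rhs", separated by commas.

  step 4 ⇒ step 5: DBACBBCCBCBBCCBCBDBACBBCCBCBDBACBBCCBCBDBACBCBDBADBACBDBACBCBDBADBACBDBACBBCCBCBDBACB ⇒ BC·CB·CB·DBA·CB·CB·DBA·DBA·CB·DBA·CB·CB·DBA·DBA·CB·DBA·CB·BC·CB·CB·DBA·CB·CB·DBA·DBA·CB·DBA·CB·BC·CB·CB·DBA·CB·CB·DBA·DBA·CB·DBA·CB·BC·CB·CB·DBA·CB·DBA·CB·BC·CB·CB·BC·CB·CB·DBA·CB·BC·CB·CB·DBA·CB·DBA·CB·BC·CB·CB·BC·CB·CB·DBA·CB·BC·CB·CB·DBA·CB·CB·DBA·DBA·CB·DBA·CB·BC·CB·CB·DBA·CB
    A ↦ CB
    B ↦ CB
    C ↦ DBA
    D ↦ BC

A->CB, B->CB, C->DBA, D->BC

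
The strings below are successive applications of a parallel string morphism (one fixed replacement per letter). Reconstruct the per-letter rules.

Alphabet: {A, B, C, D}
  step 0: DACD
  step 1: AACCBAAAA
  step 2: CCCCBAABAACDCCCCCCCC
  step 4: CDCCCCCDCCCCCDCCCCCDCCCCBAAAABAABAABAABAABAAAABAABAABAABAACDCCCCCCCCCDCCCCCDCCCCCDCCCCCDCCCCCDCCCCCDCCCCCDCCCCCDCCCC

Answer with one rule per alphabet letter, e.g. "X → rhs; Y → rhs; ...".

A->CC, B->CD, C->BAA, D->AA

  step 1 ⇒ step 2: AACCBAAAA ⇒ CC·CC·BAA·BAA·CD·CC·CC·CC·CC
    A ↦ CC
    B ↦ CD
    C ↦ BAA
  step 0 ⇒ step 1: DACD ⇒ AA·CC·BAA·AA
    D ↦ AA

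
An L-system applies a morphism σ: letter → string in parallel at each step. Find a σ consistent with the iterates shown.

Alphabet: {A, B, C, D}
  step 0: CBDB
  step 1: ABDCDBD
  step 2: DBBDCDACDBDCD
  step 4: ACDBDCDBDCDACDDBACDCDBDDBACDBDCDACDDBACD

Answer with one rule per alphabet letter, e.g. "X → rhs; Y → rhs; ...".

A->DB, B->BD, C->A, D->CD

  step 1 ⇒ step 2: ABDCDBD ⇒ DB·BD·CD·A·CD·BD·CD
    A ↦ DB
    B ↦ BD
    C ↦ A
    D ↦ CD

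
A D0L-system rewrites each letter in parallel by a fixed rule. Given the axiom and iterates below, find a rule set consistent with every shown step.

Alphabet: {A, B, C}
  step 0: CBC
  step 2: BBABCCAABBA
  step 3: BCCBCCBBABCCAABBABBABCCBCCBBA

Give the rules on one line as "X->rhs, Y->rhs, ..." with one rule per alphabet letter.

A->BBA, B->BCC, C->A

  step 2 ⇒ step 3: BBABCCAABBA ⇒ BCC·BCC·BBA·BCC·A·A·BBA·BBA·BCC·BCC·BBA
    A ↦ BBA
    B ↦ BCC
    C ↦ A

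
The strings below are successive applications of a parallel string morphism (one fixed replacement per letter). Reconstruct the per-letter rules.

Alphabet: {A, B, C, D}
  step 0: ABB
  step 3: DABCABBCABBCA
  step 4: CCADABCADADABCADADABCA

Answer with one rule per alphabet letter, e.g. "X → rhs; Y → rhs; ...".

  step 3 ⇒ step 4: DABCABBCABBCA ⇒ C·CA·DA·B·CA·DA·DA·B·CA·DA·DA·B·CA
    A ↦ CA
    B ↦ DA
    C ↦ B
    D ↦ C

A->CA, B->DA, C->B, D->C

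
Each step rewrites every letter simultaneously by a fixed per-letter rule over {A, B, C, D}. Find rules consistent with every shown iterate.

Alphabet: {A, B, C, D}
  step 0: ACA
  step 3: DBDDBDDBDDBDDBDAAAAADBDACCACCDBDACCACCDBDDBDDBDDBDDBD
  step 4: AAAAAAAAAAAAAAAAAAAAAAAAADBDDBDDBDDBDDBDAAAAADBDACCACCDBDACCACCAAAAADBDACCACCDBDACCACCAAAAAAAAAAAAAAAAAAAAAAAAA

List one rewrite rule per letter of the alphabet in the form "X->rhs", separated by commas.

A->DBD, B->AAA, C->ACC, D->A

  step 3 ⇒ step 4: DBDDBDDBDDBDDBDAAAAADBDACCACCDBDACCACCDBDDBDDBDDBDDBD ⇒ A·AAA·A·A·AAA·A·A·AAA·A·A·AAA·A·A·AAA·A·DBD·DBD·DBD·DBD·DBD·A·AAA·A·DBD·ACC·ACC·DBD·ACC·ACC·A·AAA·A·DBD·ACC·ACC·DBD·ACC·ACC·A·AAA·A·A·AAA·A·A·AAA·A·A·AAA·A·A·AAA·A
    A ↦ DBD
    B ↦ AAA
    C ↦ ACC
    D ↦ A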